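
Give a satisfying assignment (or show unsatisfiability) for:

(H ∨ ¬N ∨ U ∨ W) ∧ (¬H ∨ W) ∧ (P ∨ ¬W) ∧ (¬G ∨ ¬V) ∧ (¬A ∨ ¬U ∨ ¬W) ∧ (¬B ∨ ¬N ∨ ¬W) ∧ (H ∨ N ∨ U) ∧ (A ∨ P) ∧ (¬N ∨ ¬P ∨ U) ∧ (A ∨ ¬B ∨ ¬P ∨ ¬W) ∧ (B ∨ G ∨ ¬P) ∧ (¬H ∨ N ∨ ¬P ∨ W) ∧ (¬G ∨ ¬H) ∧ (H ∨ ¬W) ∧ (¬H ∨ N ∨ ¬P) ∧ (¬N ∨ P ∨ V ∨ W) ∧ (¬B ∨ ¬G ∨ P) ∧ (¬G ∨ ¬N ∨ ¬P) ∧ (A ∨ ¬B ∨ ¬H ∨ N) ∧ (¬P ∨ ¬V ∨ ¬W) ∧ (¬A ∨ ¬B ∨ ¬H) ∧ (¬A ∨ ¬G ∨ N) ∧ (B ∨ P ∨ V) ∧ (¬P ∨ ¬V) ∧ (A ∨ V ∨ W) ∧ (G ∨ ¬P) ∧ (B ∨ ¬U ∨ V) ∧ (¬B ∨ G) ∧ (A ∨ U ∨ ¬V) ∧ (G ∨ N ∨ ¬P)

Set A = True.
Set B = False.
Try H = True:
  (¬H ∨ W) forces W = True.
  (P ∨ ¬W) forces P = True.
  (¬A ∨ ¬U ∨ ¬W) forces U = False.
  (¬N ∨ ¬P ∨ U) forces N = False.
  clause (¬H ∨ N ∨ ¬P) is falsified — backtrack.
So H = False.
  then (H ∨ ¬W) forces W = False.
Set U = True.
  then (B ∨ ¬U ∨ V) forces V = True.
  then (¬G ∨ ¬V) forces G = False.
  then (B ∨ G ∨ ¬P) forces P = False.
Set N = True.
All clauses satisfied.

A = True; B = False; H = False; U = True; P = False; W = False; G = False; V = True; N = True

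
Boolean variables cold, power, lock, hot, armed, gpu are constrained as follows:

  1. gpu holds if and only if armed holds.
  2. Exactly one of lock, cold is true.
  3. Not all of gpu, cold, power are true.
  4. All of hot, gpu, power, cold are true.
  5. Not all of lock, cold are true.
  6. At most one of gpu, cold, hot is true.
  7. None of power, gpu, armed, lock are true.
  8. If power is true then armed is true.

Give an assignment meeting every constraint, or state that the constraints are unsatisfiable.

Unsatisfiable — no assignment works.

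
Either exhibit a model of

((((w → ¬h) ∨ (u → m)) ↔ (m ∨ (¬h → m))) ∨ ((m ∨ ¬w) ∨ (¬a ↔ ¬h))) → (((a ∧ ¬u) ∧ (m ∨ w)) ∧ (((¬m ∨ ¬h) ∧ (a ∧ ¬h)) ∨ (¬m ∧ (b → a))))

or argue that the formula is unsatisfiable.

u = True, a = True, b = True, w = True, h = False, m = False

  ((((w → ¬h) ∨ (u → m)) ↔ (m ∨ (¬h → m))) ∨ ((m ∨ ¬w) ∨ (¬a ↔ ¬h))) → (((a ∧ ¬u) ∧ (m ∨ w)) ∧ (((¬m ∨ ¬h) ∧ (a ∧ ¬h)) ∨ (¬m ∧ (b → a)))) = True
    (((w → ¬h) ∨ (u → m)) ↔ (m ∨ (¬h → m))) ∨ ((m ∨ ¬w) ∨ (¬a ↔ ¬h)) = False
      ((w → ¬h) ∨ (u → m)) ↔ (m ∨ (¬h → m)) = False
        (w → ¬h) ∨ (u → m) = True
          w → ¬h = True
            ¬h = True
          u → m = False
        m ∨ (¬h → m) = False
          ¬h → m = False
            ¬h = True
      (m ∨ ¬w) ∨ (¬a ↔ ¬h) = False
        m ∨ ¬w = False
          ¬w = False
        ¬a ↔ ¬h = False
          ¬a = False
          ¬h = True
    ((a ∧ ¬u) ∧ (m ∨ w)) ∧ (((¬m ∨ ¬h) ∧ (a ∧ ¬h)) ∨ (¬m ∧ (b → a))) = False
      (a ∧ ¬u) ∧ (m ∨ w) = False
        a ∧ ¬u = False
          ¬u = False
        m ∨ w = True
      ((¬m ∨ ¬h) ∧ (a ∧ ¬h)) ∨ (¬m ∧ (b → a)) = True
        (¬m ∨ ¬h) ∧ (a ∧ ¬h) = True
          ¬m ∨ ¬h = True
            ¬m = True
            ¬h = True
          a ∧ ¬h = True
            ¬h = True
        ¬m ∧ (b → a) = True
          ¬m = True
          b → a = True
The formula evaluates to True.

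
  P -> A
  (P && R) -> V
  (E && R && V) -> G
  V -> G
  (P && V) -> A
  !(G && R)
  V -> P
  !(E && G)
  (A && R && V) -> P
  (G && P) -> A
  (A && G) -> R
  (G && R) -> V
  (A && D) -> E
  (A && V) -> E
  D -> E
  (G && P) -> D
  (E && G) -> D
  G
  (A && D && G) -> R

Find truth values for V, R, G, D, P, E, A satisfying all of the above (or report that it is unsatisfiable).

V: False, R: False, G: True, D: False, P: False, E: False, A: False

Unit clause (G) forces G = True.
In (!E || !G) only !E is left, so E = False.
In (!D || E) only !D is left, so D = False.
In (!G || !R) only !R is left, so R = False.
In (D || !G || !P) only !P is left, so P = False.
In (P || !V) only !V is left, so V = False.
In (!A || !G || R) only !A is left, so A = False.
All clauses satisfied.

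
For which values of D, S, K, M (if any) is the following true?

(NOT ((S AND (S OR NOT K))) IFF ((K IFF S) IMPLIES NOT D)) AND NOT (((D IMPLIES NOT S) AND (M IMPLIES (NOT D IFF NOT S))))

D = True, S = False, K = True, M = True

  NOT ((S AND (S OR NOT K))) IFF ((K IFF S) IMPLIES NOT D) = True
    NOT ((S AND (S OR NOT K))) = True
      S AND (S OR NOT K) = False
        S OR NOT K = False
          NOT K = False
    (K IFF S) IMPLIES NOT D = True
      K IFF S = False
      NOT D = False
  NOT (((D IMPLIES NOT S) AND (M IMPLIES (NOT D IFF NOT S)))) = True
    (D IMPLIES NOT S) AND (M IMPLIES (NOT D IFF NOT S)) = False
      D IMPLIES NOT S = True
        NOT S = True
      M IMPLIES (NOT D IFF NOT S) = False
        NOT D IFF NOT S = False
          NOT D = False
          NOT S = True
Both conjuncts True, so the formula holds.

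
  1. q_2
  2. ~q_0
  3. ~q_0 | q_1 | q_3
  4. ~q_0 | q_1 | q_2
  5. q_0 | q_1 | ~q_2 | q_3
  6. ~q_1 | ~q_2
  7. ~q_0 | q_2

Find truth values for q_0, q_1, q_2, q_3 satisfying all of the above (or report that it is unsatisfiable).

q_0 = False, q_1 = False, q_2 = True, q_3 = True

Unit clause (q_2) forces q_2 = True.
Unit clause (~q_0) forces q_0 = False.
In (~q_1 | ~q_2) only ~q_1 is left, so q_1 = False.
In (q_0 | q_1 | ~q_2 | q_3) only q_3 is left, so q_3 = True.
Check each clause:
  (q_2): q_2 holds.
  (~q_0): ~q_0 holds.
  (~q_0 | q_1 | q_3): ~q_0 holds.
  (~q_0 | q_1 | q_2): ~q_0 holds.
  (q_0 | q_1 | ~q_2 | q_3): q_3 holds.
  (~q_1 | ~q_2): ~q_1 holds.
  (~q_0 | q_2): ~q_0 holds.
All clauses satisfied.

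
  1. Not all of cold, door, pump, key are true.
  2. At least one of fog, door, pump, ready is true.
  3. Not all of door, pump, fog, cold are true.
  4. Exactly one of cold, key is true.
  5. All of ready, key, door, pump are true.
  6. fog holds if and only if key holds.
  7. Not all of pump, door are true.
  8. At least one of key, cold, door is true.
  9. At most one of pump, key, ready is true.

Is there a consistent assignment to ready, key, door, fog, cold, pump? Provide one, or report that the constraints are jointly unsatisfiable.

The formula is unsatisfiable.

Case ready = True:
  (5) forces key = True.
  Constraint (9) is violated (key=T, ready=T) — contradiction.
Case ready = False:
  Constraint (5) is violated (ready=F) — contradiction.
Both cases fail — unsatisfiable.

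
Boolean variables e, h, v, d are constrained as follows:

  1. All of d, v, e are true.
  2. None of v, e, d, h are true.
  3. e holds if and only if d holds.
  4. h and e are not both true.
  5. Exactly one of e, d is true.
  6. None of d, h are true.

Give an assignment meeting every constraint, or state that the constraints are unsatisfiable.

The formula is unsatisfiable.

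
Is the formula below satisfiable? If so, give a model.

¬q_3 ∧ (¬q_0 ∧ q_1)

q_0 = False, q_1 = True, q_3 = False

  ¬q_3 = True
  ¬q_0 ∧ q_1 = True
    ¬q_0 = True
Both conjuncts True, so the formula holds.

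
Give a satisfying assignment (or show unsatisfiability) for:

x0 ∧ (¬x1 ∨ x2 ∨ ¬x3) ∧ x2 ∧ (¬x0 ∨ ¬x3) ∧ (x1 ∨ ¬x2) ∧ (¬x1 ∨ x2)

x0=T, x1=T, x2=T, x3=F

Unit clause (x0) forces x0 = True.
Unit clause (x2) forces x2 = True.
In (¬x0 ∨ ¬x3) only ¬x3 is left, so x3 = False.
In (x1 ∨ ¬x2) only x1 is left, so x1 = True.
Check each clause:
  (x0): x0 holds.
  (¬x1 ∨ x2 ∨ ¬x3): x2 holds.
  (x2): x2 holds.
  (¬x0 ∨ ¬x3): ¬x3 holds.
  (x1 ∨ ¬x2): x1 holds.
  (¬x1 ∨ x2): x2 holds.
All clauses satisfied.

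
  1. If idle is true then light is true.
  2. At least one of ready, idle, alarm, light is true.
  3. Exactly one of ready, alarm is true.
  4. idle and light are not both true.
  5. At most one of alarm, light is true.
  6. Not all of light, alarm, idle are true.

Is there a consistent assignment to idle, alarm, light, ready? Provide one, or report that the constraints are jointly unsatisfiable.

idle = False, alarm = True, light = False, ready = False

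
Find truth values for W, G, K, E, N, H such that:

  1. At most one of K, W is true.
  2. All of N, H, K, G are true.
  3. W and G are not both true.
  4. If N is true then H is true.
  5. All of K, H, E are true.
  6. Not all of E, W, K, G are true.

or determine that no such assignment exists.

W: False; G: True; K: True; E: True; N: True; H: True

  (1) {K, W}: 1 true — at most one ✓
  (2) {N, H, K, G}: all 4 true ✓
  (3) W=F, G=T — not both ✓
  (4) N=T ⇒ H: T ✓
  (5) {K, H, E}: all 3 true ✓
  (6) {E, W, K, G}: 3/4 true — not all ✓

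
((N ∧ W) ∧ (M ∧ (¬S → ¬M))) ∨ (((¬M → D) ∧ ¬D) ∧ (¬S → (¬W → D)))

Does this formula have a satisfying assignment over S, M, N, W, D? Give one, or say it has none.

S = True, M = True, N = False, W = True, D = False

  ((N ∧ W) ∧ (M ∧ (¬S → ¬M))) ∨ (((¬M → D) ∧ ¬D) ∧ (¬S → (¬W → D))) = True
    (N ∧ W) ∧ (M ∧ (¬S → ¬M)) = False
      N ∧ W = False
      M ∧ (¬S → ¬M) = True
        ¬S → ¬M = True
          ¬S = False
          ¬M = False
    ((¬M → D) ∧ ¬D) ∧ (¬S → (¬W → D)) = True
      (¬M → D) ∧ ¬D = True
        ¬M → D = True
          ¬M = False
        ¬D = True
      ¬S → (¬W → D) = True
        ¬S = False
        ¬W → D = True
          ¬W = False
The formula evaluates to True.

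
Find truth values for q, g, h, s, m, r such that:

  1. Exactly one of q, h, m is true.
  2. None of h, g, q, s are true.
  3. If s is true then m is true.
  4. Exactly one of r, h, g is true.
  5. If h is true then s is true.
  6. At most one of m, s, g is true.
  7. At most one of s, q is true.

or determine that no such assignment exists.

q=F; g=F; h=F; s=F; m=T; r=T

  (1) {q, h, m}: 1 true — exactly one ✓
  (2) {h, g, q, s}: 0 true — none ✓
  (3) s=F ⇒ m: vacuous ✓
  (4) {r, h, g}: 1 true — exactly one ✓
  (5) h=F ⇒ s: vacuous ✓
  (6) {m, s, g}: 1 true — at most one ✓
  (7) {s, q}: 0 true — at most one ✓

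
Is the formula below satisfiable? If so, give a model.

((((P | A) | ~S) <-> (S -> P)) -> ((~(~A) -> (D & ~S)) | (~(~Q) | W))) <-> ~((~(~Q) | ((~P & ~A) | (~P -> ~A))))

D: True, P: False, Q: False, W: True, A: True, S: False

  ((((P | A) | ~S) <-> (S -> P)) -> ((~(~A) -> (D & ~S)) | (~(~Q) | W))) <-> ~((~(~Q) | ((~P & ~A) | (~P -> ~A)))) = True
    (((P | A) | ~S) <-> (S -> P)) -> ((~(~A) -> (D & ~S)) | (~(~Q) | W)) = True
      ((P | A) | ~S) <-> (S -> P) = True
        (P | A) | ~S = True
          P | A = True
          ~S = True
        S -> P = True
      (~(~A) -> (D & ~S)) | (~(~Q) | W) = True
        ~(~A) -> (D & ~S) = True
          ~(~A) = True
            ~A = False
          D & ~S = True
            ~S = True
        ~(~Q) | W = True
          ~(~Q) = False
            ~Q = True
    ~((~(~Q) | ((~P & ~A) | (~P -> ~A)))) = True
      ~(~Q) | ((~P & ~A) | (~P -> ~A)) = False
        ~(~Q) = False
          ~Q = True
        (~P & ~A) | (~P -> ~A) = False
          ~P & ~A = False
            ~P = True
            ~A = False
          ~P -> ~A = False
            ~P = True
            ~A = False
The formula evaluates to True.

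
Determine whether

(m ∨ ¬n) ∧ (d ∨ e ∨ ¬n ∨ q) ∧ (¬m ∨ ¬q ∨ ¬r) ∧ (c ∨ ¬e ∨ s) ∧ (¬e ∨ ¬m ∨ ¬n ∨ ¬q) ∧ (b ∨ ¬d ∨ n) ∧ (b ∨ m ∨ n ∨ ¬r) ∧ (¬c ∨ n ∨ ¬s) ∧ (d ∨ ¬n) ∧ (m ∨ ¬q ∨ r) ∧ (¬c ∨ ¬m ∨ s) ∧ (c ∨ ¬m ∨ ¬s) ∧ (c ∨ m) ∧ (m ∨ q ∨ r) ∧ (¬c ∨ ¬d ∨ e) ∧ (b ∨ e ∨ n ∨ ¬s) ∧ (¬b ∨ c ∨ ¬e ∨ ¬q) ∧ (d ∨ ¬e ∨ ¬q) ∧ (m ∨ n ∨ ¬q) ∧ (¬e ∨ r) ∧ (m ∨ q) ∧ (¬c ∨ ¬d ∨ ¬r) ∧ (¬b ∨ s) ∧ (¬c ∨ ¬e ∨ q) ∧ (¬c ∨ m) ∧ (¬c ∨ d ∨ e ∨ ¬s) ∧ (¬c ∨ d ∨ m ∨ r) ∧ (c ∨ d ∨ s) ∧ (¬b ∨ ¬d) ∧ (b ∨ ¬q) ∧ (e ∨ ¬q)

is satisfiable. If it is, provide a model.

q=F, s=F, c=F, e=F, m=T, r=F, b=F, n=T, d=T

Set q = False.
  then (m ∨ q) forces m = True.
Try s = True:
  (c ∨ ¬m ∨ ¬s) forces c = True.
  (¬c ∨ n ∨ ¬s) forces n = True.
  (d ∨ ¬n) forces d = True.
  (¬c ∨ ¬d ∨ e) forces e = True.
  clause (¬c ∨ ¬e ∨ q) is falsified — backtrack.
So s = False.
  then (¬c ∨ ¬m ∨ s) forces c = False.
  then (¬b ∨ s) forces b = False.
  then (c ∨ d ∨ s) forces d = True.
  then (c ∨ ¬e ∨ s) forces e = False.
  then (b ∨ ¬d ∨ n) forces n = True.
Set r = False.
All clauses satisfied.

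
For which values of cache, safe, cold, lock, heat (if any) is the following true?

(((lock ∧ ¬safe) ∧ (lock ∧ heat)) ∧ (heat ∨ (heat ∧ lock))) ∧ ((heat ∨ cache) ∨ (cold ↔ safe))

cache = False; safe = False; cold = True; lock = True; heat = True

  ((lock ∧ ¬safe) ∧ (lock ∧ heat)) ∧ (heat ∨ (heat ∧ lock)) = True
    (lock ∧ ¬safe) ∧ (lock ∧ heat) = True
      lock ∧ ¬safe = True
        ¬safe = True
      lock ∧ heat = True
    heat ∨ (heat ∧ lock) = True
      heat ∧ lock = True
  (heat ∨ cache) ∨ (cold ↔ safe) = True
    heat ∨ cache = True
    cold ↔ safe = False
Both conjuncts True, so the formula holds.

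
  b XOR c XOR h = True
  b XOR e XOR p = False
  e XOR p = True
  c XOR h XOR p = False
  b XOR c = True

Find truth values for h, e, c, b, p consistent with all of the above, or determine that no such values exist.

h=F, e=T, c=F, b=T, p=F

b XOR c XOR h = T XOR F XOR F = True ✓
b XOR e XOR p = T XOR T XOR F = False ✓
e XOR p = T XOR F = True ✓
c XOR h XOR p = F XOR F XOR F = False ✓
b XOR c = T XOR F = True ✓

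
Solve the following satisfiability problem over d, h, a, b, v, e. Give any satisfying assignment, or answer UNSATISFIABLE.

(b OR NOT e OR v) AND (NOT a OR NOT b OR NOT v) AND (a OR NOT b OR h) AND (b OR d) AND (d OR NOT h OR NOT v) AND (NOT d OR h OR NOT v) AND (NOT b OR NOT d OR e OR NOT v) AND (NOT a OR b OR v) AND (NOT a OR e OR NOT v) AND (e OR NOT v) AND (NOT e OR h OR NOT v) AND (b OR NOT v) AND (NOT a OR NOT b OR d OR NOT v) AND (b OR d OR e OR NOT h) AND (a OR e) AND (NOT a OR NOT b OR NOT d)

d: True, h: True, a: False, b: True, v: True, e: True

Set d = True.
Set h = True.
Try a = True:
  (NOT a OR NOT b OR NOT d) forces b = False.
  (NOT a OR b OR v) forces v = True.
  clause (b OR NOT v) is falsified — backtrack.
So a = False.
  then (a OR e) forces e = True.
Set b = True.
Set v = True.
All clauses satisfied.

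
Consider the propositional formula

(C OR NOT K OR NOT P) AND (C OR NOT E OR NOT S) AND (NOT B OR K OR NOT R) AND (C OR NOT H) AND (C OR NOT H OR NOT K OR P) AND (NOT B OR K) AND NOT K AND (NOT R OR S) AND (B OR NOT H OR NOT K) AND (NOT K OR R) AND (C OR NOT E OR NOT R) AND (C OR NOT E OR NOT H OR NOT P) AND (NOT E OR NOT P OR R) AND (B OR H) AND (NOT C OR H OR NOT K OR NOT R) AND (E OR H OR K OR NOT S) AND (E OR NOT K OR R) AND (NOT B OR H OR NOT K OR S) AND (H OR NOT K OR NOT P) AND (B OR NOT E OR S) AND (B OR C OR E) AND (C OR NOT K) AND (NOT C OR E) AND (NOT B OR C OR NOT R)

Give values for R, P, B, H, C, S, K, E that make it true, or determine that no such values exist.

Unit clause (NOT K) forces K = False.
In (NOT B OR K) only NOT B is left, so B = False.
In (B OR H) only H is left, so H = True.
In (C OR NOT H) only C is left, so C = True.
In (NOT C OR E) only E is left, so E = True.
In (B OR NOT E OR S) only S is left, so S = True.
Set R = True.
Set P = False.
All clauses satisfied.

R=T, P=F, B=F, H=T, C=T, S=T, K=F, E=T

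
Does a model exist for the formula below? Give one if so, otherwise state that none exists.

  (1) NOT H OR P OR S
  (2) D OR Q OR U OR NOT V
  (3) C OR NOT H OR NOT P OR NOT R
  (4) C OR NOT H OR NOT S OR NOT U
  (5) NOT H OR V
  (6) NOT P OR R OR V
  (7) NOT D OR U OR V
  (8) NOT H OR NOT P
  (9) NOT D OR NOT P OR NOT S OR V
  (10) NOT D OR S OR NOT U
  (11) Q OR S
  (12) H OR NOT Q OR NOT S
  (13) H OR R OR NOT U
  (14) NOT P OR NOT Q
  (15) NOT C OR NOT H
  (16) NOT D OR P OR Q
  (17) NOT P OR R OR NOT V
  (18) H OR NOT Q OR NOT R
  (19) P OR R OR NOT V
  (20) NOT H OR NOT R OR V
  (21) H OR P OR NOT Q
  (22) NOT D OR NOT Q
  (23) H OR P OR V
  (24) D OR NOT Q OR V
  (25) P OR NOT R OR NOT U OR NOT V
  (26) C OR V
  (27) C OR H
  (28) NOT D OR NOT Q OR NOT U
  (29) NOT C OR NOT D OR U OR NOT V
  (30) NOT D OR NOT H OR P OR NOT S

Set V = False.
  then (NOT H OR V) forces H = False.
  then (H OR P OR V) forces P = True.
  then (C OR V) forces C = True.
  then (NOT P OR R OR V) forces R = True.
  then (NOT P OR NOT Q) forces Q = False.
  then (Q OR S) forces S = True.
  then (NOT D OR NOT P OR NOT S OR V) forces D = False.
Set U = True.
All clauses satisfied.

V = False; P = True; S = True; Q = False; C = True; R = True; H = False; U = True; D = False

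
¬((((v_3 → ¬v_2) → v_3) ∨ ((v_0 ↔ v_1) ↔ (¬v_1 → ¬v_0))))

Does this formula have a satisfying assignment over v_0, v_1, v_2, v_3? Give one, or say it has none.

v_0 = False, v_1 = True, v_2 = True, v_3 = False

  ¬((((v_3 → ¬v_2) → v_3) ∨ ((v_0 ↔ v_1) ↔ (¬v_1 → ¬v_0)))) = True
    ((v_3 → ¬v_2) → v_3) ∨ ((v_0 ↔ v_1) ↔ (¬v_1 → ¬v_0)) = False
      (v_3 → ¬v_2) → v_3 = False
        v_3 → ¬v_2 = True
          ¬v_2 = False
      (v_0 ↔ v_1) ↔ (¬v_1 → ¬v_0) = False
        v_0 ↔ v_1 = False
        ¬v_1 → ¬v_0 = True
          ¬v_1 = False
          ¬v_0 = True
The formula evaluates to True.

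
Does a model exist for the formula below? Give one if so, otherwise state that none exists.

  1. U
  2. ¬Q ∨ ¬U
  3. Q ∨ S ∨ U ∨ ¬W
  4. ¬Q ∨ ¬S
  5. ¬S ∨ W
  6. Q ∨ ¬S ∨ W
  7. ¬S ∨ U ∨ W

Q: False, W: False, S: False, U: True

Unit clause (U) forces U = True.
In (¬Q ∨ ¬U) only ¬Q is left, so Q = False.
Set W = False.
  then (¬S ∨ W) forces S = False.
All clauses satisfied.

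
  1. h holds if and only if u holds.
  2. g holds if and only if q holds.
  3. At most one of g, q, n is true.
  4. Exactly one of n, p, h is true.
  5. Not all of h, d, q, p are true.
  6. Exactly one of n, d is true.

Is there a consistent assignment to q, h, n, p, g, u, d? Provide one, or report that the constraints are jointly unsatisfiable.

q = False, h = False, n = True, p = False, g = False, u = False, d = False

  (1) h=F, u=F — same ✓
  (2) g=F, q=F — same ✓
  (3) {g, q, n}: 1 true — at most one ✓
  (4) {n, p, h}: 1 true — exactly one ✓
  (5) {h, d, q, p}: 0/4 true — not all ✓
  (6) {n, d}: 1 true — exactly one ✓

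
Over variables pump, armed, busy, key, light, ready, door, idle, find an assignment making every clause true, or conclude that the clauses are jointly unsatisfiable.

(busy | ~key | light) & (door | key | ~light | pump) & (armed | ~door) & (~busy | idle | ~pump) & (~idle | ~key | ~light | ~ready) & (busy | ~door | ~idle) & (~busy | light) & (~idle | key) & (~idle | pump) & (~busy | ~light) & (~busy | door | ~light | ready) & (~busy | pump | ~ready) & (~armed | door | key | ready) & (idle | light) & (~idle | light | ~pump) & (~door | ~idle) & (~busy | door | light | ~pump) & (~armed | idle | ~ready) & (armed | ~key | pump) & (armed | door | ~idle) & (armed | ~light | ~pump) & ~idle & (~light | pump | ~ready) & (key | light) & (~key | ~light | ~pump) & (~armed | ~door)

pump = False, armed = True, busy = False, key = True, light = True, ready = False, door = False, idle = False

Unit clause (~idle) forces idle = False.
In (idle | light) only light is left, so light = True.
In (~busy | ~light) only ~busy is left, so busy = False.
Try pump = True:
  (armed | ~light | ~pump) forces armed = True.
  (~armed | idle | ~ready) forces ready = False.
  (~key | ~light | ~pump) forces key = False.
  (~armed | door | key | ready) forces door = True.
  clause (~armed | ~door) is falsified — backtrack.
So pump = False.
  then (~light | pump | ~ready) forces ready = False.
Set armed = True.
  then (~armed | ~door) forces door = False.
  then (door | key | ~light | pump) forces key = True.
All clauses satisfied.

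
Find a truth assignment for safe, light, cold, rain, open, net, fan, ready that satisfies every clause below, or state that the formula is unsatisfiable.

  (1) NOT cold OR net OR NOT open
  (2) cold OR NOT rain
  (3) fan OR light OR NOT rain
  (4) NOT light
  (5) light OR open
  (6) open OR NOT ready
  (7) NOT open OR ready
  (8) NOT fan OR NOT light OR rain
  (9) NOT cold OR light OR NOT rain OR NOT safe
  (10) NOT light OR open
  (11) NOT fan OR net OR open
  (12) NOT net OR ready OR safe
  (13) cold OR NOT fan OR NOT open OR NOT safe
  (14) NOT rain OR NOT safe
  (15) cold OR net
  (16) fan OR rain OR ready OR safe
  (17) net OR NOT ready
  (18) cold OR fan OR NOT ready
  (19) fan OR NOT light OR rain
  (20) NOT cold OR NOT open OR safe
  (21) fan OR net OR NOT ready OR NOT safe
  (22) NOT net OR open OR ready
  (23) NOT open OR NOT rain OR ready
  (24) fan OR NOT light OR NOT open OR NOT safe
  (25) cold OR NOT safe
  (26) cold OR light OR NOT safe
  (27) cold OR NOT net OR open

safe=T; light=F; cold=T; rain=F; open=T; net=T; fan=F; ready=T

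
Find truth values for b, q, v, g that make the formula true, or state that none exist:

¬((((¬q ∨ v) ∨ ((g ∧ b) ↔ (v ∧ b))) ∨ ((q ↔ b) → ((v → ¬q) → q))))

No satisfying assignment exists.

Case q = True: the formula becomes ¬(((v ∨ ((g ∧ b) ↔ (v ∧ b))) ∨ True)) = False.
Case q = False: the formula becomes ¬((True ∨ b)) = False.
Both cases fail — unsatisfiable.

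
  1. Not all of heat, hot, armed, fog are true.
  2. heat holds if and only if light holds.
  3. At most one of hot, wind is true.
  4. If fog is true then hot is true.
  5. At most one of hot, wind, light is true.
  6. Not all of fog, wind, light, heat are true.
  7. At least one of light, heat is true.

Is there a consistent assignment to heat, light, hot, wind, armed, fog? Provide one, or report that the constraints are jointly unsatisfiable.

heat: True, light: True, hot: False, wind: False, armed: True, fog: False

  (1) {heat, hot, armed, fog}: 2/4 true — not all ✓
  (2) heat=T, light=T — same ✓
  (3) {hot, wind}: 0 true — at most one ✓
  (4) fog=F ⇒ hot: vacuous ✓
  (5) {hot, wind, light}: 1 true — at most one ✓
  (6) {fog, wind, light, heat}: 2/4 true — not all ✓
  (7) {light, heat}: 2 true — at least one ✓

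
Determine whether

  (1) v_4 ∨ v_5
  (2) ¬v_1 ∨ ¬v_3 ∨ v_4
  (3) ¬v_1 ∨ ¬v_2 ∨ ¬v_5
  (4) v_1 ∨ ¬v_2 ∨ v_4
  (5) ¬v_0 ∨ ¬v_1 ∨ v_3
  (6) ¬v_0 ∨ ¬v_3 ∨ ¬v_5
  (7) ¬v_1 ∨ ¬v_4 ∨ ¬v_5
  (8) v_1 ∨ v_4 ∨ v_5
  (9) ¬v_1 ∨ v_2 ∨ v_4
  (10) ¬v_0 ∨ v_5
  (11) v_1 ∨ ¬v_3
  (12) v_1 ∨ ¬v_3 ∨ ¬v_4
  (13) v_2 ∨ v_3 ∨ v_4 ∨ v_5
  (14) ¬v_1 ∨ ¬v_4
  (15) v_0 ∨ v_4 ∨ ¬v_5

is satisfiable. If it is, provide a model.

v_0 = False, v_1 = False, v_2 = False, v_3 = False, v_4 = True, v_5 = True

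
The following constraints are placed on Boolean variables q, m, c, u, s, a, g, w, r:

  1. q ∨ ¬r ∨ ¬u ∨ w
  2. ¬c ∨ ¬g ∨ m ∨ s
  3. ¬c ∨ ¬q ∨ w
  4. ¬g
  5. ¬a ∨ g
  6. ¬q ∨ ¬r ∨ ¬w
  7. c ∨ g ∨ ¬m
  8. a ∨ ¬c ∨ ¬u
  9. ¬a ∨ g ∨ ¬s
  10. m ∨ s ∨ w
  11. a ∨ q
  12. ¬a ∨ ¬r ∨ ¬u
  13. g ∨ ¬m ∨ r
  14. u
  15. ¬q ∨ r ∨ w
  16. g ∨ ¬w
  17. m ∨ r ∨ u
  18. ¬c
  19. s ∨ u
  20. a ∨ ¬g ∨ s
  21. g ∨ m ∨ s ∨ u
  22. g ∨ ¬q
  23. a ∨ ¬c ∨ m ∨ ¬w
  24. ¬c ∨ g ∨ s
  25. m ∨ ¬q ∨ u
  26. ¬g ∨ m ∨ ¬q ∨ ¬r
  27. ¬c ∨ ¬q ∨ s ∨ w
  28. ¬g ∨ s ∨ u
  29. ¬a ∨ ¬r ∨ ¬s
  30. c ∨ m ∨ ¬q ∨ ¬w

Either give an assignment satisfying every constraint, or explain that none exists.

No satisfying assignment exists.

Case g = True:
  Clause (¬g) is falsified — contradiction.
Case g = False:
  (¬a ∨ g) forces a = False.
  (a ∨ q) forces q = True.
  Clause (g ∨ ¬q) is falsified — contradiction.
Both cases fail, so the formula is unsatisfiable.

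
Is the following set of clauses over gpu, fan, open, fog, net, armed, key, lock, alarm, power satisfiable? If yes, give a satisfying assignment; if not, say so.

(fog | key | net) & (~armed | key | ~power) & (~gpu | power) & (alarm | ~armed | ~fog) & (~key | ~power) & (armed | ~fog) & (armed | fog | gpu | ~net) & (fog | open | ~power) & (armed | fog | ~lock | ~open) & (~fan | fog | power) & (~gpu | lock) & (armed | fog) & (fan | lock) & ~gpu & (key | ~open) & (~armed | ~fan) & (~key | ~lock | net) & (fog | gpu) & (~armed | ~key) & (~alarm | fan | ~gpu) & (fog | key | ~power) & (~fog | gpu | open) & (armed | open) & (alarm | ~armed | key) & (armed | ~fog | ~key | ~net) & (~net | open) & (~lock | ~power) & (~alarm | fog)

Case open = True:
  (~gpu) forces gpu = False.
  (key | ~open) forces key = True.
  (~key | ~power) forces power = False.
  (fog | gpu) forces fog = True.
  (armed | ~fog) forces armed = True.
  Clause (~armed | ~key) is falsified — contradiction.
Case open = False:
  (~gpu) forces gpu = False.
  (fog | gpu) forces fog = True.
  Clause (~fog | gpu | open) is falsified — contradiction.
Both cases fail, so the formula is unsatisfiable.

UNSATISFIABLE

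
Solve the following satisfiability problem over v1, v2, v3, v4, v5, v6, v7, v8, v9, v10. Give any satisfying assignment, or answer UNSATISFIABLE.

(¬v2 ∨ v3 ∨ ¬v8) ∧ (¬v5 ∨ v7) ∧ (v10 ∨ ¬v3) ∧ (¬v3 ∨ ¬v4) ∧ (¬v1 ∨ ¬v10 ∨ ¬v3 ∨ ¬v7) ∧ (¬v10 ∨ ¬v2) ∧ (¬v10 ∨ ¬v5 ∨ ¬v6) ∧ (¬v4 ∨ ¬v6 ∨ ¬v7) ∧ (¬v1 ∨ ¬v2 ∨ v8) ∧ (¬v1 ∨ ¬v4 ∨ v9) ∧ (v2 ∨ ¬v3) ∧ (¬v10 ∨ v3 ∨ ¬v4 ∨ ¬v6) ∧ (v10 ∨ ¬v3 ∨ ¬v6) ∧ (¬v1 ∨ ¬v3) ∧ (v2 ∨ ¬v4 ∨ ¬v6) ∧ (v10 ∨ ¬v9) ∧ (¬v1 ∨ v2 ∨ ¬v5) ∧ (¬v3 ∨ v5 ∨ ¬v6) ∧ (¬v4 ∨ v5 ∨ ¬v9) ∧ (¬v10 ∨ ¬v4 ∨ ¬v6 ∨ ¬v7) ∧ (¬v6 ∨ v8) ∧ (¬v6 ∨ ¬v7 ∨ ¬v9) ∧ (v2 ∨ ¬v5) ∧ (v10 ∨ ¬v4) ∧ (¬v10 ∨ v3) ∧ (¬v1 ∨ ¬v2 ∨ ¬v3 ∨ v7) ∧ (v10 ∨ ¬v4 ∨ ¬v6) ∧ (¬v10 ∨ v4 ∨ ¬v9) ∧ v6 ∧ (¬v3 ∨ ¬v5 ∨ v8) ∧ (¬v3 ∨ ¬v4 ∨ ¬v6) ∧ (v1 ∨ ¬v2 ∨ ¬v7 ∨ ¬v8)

v1 = False, v2 = False, v3 = False, v4 = False, v5 = False, v6 = True, v7 = True, v8 = True, v9 = False, v10 = False

Unit clause (v6) forces v6 = True.
In (¬v6 ∨ v8) only v8 is left, so v8 = True.
Set v1 = False.
Try v2 = True:
  (¬v2 ∨ v3 ∨ ¬v8) forces v3 = True.
  (v10 ∨ ¬v3) forces v10 = True.
  clause (¬v10 ∨ ¬v2) is falsified — backtrack.
So v2 = False.
  then (v2 ∨ ¬v3) forces v3 = False.
  then (v2 ∨ ¬v4 ∨ ¬v6) forces v4 = False.
  then (v2 ∨ ¬v5) forces v5 = False.
  then (¬v10 ∨ v3) forces v10 = False.
  then (v10 ∨ ¬v9) forces v9 = False.
Set v7 = True.
All clauses satisfied.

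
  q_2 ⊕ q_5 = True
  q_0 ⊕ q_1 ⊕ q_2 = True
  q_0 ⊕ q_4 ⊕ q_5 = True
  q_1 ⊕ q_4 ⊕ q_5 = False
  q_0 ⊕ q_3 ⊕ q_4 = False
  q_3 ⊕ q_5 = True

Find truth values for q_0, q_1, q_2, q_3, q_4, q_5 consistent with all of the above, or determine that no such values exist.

q_0 = True, q_1 = False, q_2 = False, q_3 = False, q_4 = True, q_5 = True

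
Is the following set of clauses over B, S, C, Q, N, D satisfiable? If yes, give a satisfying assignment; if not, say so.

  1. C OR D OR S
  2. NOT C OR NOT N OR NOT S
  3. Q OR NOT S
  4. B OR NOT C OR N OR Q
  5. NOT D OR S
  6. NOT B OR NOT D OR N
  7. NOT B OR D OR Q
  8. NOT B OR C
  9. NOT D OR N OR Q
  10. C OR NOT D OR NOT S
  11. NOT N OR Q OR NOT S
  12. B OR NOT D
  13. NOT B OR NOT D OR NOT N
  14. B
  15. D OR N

B=T; S=F; C=T; Q=T; N=T; D=F

Unit clause (B) forces B = True.
In (NOT B OR C) only C is left, so C = True.
Try S = True:
  (NOT C OR NOT N OR NOT S) forces N = False.
  (Q OR NOT S) forces Q = True.
  (NOT B OR NOT D OR N) forces D = False.
  clause (D OR N) is falsified — backtrack.
So S = False.
  then (NOT D OR S) forces D = False.
  then (NOT B OR D OR Q) forces Q = True.
  then (D OR N) forces N = True.
All clauses satisfied.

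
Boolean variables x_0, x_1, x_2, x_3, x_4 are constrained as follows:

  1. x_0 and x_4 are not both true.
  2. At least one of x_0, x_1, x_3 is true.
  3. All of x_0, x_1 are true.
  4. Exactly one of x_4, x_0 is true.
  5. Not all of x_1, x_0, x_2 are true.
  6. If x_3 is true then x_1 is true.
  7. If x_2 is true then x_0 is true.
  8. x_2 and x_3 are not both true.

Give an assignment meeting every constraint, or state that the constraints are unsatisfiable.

x_0 = True, x_1 = True, x_2 = False, x_3 = False, x_4 = False

  (1) x_0=T, x_4=F — not both ✓
  (2) {x_0, x_1, x_3}: 2 true — at least one ✓
  (3) {x_0, x_1}: all 2 true ✓
  (4) {x_4, x_0}: 1 true — exactly one ✓
  (5) {x_1, x_0, x_2}: 2/3 true — not all ✓
  (6) x_3=F ⇒ x_1: vacuous ✓
  (7) x_2=F ⇒ x_0: vacuous ✓
  (8) x_2=F, x_3=F — not both ✓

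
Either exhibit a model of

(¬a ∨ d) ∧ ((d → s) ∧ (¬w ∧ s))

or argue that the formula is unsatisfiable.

d=T, w=F, a=F, s=T

  ¬a ∨ d = True
    ¬a = True
  (d → s) ∧ (¬w ∧ s) = True
    d → s = True
    ¬w ∧ s = True
      ¬w = True
Both conjuncts True, so the formula holds.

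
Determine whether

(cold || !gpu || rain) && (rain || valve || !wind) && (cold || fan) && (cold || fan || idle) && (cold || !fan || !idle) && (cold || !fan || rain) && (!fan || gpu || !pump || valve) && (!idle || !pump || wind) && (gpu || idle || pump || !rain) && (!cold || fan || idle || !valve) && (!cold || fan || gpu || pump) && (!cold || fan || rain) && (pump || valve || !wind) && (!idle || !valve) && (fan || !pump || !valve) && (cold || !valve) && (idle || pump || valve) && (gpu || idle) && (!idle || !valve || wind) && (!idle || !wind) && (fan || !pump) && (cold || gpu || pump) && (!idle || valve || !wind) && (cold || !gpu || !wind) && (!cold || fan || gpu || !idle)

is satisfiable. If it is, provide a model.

valve=T, pump=F, gpu=T, cold=T, wind=T, fan=T, rain=T, idle=F

Set valve = True.
  then (!idle || !valve) forces idle = False.
  then (cold || !valve) forces cold = True.
  then (gpu || idle) forces gpu = True.
  then (!cold || fan || idle || !valve) forces fan = True.
Set pump = False.
Set wind = True.
Set rain = True.
All clauses satisfied.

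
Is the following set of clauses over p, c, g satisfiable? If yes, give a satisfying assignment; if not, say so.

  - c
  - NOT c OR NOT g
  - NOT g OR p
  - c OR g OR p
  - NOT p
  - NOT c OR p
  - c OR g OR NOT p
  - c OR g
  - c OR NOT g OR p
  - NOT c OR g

Case p = True:
  Clause (NOT p) is falsified — contradiction.
Case p = False:
  (c) forces c = True.
  Clause (NOT c OR p) is falsified — contradiction.
Both cases fail, so the formula is unsatisfiable.

The formula is unsatisfiable.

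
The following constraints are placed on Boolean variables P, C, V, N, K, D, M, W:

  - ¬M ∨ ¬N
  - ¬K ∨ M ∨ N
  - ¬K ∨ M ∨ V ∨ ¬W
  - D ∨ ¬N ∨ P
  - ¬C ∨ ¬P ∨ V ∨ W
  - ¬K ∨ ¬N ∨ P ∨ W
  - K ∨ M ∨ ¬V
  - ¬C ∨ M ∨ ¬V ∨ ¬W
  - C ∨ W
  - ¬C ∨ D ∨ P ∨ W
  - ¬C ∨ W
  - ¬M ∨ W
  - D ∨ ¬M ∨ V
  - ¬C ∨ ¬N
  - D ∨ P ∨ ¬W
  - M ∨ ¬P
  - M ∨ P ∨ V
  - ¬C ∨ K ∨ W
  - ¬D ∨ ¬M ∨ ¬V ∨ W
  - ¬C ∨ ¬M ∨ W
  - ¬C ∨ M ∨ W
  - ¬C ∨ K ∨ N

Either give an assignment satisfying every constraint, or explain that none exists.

Set P = True.
  then (M ∨ ¬P) forces M = True.
  then (¬M ∨ ¬N) forces N = False.
  then (¬M ∨ W) forces W = True.
Set C = True.
  then (¬C ∨ K ∨ N) forces K = True.
Set V = True.
Set D = False.
All clauses satisfied.

P: True; C: True; V: True; N: False; K: True; D: False; M: True; W: True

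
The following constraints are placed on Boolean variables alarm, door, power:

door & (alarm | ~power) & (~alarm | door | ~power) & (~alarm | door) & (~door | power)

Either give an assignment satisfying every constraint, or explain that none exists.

Unit clause (door) forces door = True.
In (~door | power) only power is left, so power = True.
In (alarm | ~power) only alarm is left, so alarm = True.
Check each clause:
  (door): door holds.
  (alarm | ~power): alarm holds.
  (~alarm | door | ~power): door holds.
  (~alarm | door): door holds.
  (~door | power): power holds.
All clauses satisfied.

alarm=T; door=T; power=T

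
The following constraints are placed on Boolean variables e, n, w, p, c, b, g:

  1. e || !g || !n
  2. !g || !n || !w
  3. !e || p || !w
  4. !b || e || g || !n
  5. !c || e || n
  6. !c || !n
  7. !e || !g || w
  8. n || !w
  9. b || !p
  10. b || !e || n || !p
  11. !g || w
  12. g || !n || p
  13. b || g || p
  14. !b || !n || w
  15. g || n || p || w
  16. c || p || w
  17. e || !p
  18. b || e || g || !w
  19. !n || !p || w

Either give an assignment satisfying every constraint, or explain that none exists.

Set e = True.
Set n = True.
  then (!c || !n) forces c = False.
Try w = False:
  (!e || !g || w) forces g = False.
  (g || !n || p) forces p = True.
  clause (!n || !p || w) is falsified — backtrack.
So w = True.
  then (!g || !n || !w) forces g = False.
  then (!e || p || !w) forces p = True.
  then (b || !p) forces b = True.
All clauses satisfied.

e = True, n = True, w = True, p = True, c = False, b = True, g = False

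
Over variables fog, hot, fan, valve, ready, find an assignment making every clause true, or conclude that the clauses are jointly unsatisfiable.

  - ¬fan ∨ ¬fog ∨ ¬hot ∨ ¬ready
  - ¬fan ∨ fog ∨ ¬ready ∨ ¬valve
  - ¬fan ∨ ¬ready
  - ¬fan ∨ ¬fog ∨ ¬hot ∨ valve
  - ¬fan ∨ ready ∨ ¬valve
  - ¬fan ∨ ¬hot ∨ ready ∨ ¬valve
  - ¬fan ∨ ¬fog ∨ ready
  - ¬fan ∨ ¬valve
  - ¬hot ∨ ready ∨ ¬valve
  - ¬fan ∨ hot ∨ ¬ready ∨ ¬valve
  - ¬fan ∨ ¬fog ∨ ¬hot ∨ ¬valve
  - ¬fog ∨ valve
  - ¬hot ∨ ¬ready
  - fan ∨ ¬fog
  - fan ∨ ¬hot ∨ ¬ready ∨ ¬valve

Try fog = True:
  (¬fog ∨ valve) forces valve = True.
  (¬fan ∨ ¬valve) forces fan = False.
  clause (fan ∨ ¬fog) is falsified — backtrack.
So fog = False.
Set hot = True.
  then (¬hot ∨ ¬ready) forces ready = False.
  then (¬hot ∨ ready ∨ ¬valve) forces valve = False.
Set fan = True.
All clauses satisfied.

fog = False, hot = True, fan = True, valve = False, ready = False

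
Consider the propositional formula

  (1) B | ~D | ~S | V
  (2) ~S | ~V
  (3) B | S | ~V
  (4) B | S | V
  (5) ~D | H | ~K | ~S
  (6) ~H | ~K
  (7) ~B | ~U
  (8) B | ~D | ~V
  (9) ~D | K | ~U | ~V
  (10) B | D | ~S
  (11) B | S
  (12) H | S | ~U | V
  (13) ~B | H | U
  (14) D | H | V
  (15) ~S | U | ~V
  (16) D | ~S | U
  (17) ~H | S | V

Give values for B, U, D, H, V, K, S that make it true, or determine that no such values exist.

B = True; U = False; D = True; H = True; V = True; K = False; S = False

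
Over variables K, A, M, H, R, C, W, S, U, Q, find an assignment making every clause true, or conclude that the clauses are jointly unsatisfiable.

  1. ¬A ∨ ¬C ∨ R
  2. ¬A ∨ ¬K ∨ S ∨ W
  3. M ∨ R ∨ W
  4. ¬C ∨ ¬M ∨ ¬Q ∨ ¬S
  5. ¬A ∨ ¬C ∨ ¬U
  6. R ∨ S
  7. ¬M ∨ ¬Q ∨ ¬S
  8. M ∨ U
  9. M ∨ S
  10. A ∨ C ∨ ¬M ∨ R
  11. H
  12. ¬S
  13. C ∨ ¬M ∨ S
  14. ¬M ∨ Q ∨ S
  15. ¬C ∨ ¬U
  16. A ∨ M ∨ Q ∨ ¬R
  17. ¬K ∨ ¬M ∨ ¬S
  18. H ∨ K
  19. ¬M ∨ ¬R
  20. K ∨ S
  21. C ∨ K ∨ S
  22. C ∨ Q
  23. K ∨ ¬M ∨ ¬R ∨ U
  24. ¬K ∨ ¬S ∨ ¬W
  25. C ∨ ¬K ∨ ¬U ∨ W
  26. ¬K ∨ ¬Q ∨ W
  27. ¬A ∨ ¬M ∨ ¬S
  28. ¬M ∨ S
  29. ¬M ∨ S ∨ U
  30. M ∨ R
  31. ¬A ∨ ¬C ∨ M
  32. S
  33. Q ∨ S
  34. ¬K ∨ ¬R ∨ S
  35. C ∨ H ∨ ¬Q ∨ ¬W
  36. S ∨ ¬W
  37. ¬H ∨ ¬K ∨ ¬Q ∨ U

No satisfying assignment exists.

Case S = True:
  Clause (¬S) is falsified — contradiction.
Case S = False:
  Clause (S) is falsified — contradiction.
Both cases fail, so the formula is unsatisfiable.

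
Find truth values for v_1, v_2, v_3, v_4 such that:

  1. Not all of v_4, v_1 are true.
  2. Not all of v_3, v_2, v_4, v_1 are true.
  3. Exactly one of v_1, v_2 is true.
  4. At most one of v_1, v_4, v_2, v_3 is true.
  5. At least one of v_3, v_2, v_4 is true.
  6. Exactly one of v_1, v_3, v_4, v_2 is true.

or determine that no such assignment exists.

v_1 = False; v_2 = True; v_3 = False; v_4 = False

  (1) {v_4, v_1}: 0/2 true — not all ✓
  (2) {v_3, v_2, v_4, v_1}: 1/4 true — not all ✓
  (3) {v_1, v_2}: 1 true — exactly one ✓
  (4) {v_1, v_4, v_2, v_3}: 1 true — at most one ✓
  (5) {v_3, v_2, v_4}: 1 true — at least one ✓
  (6) {v_1, v_3, v_4, v_2}: 1 true — exactly one ✓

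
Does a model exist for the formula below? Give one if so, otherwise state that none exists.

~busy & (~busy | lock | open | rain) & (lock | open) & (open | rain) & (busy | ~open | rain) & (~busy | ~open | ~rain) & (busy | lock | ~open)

open = False, lock = True, rain = True, busy = False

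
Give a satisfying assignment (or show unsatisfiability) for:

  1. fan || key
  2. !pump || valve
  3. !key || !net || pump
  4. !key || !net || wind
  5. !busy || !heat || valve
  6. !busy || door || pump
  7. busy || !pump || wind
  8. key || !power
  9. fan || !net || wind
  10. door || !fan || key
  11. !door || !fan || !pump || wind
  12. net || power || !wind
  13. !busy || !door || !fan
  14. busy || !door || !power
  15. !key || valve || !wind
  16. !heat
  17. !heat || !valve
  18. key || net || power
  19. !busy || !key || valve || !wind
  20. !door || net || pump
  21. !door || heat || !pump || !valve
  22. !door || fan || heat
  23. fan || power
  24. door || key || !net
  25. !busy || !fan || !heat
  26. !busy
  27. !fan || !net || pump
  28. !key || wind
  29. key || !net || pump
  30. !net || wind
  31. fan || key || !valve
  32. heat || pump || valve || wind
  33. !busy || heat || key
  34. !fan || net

pump: True, net: True, fan: True, key: True, power: True, heat: False, busy: False, door: False, wind: True, valve: True

Unit clause (!heat) forces heat = False.
Unit clause (!busy) forces busy = False.
Set pump = True.
  then (!pump || valve) forces valve = True.
  then (busy || !pump || wind) forces wind = True.
  then (!door || heat || !pump || !valve) forces door = False.
Set net = True.
  then (door || key || !net) forces key = True.
Set fan = True.
Set power = True.
All clauses satisfied.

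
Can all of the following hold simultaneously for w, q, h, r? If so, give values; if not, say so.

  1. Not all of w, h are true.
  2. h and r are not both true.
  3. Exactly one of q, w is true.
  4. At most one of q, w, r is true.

w: True; q: False; h: False; r: False

  (1) {w, h}: 1/2 true — not all ✓
  (2) h=F, r=F — not both ✓
  (3) {q, w}: 1 true — exactly one ✓
  (4) {q, w, r}: 1 true — at most one ✓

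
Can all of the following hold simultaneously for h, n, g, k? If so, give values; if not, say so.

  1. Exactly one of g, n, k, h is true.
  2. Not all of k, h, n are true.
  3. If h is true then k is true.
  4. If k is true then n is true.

h=F; n=T; g=F; k=F

  (1) {g, n, k, h}: 1 true — exactly one ✓
  (2) {k, h, n}: 1/3 true — not all ✓
  (3) h=F ⇒ k: vacuous ✓
  (4) k=F ⇒ n: vacuous ✓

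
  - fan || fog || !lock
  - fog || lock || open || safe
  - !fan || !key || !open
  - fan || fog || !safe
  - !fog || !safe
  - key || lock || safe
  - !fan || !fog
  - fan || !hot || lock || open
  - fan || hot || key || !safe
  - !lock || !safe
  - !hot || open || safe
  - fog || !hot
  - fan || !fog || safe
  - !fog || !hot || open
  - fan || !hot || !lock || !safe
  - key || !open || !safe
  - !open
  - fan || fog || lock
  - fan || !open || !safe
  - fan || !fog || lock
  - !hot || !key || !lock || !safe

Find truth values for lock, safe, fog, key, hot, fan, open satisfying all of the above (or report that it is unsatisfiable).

Unit clause (!open) forces open = False.
Set lock = True.
  then (!lock || !safe) forces safe = False.
  then (!hot || open || safe) forces hot = False.
Set fog = False.
  then (fan || fog || !lock) forces fan = True.
Set key = True.
All clauses satisfied.

lock = True, safe = False, fog = False, key = True, hot = False, fan = True, open = False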